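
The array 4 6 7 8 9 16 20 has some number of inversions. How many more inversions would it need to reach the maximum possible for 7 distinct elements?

21 inversions short

Maximum inversions for 7 distinct elements is C(7, 2) = 7·6/2 = 21.
Current inversions — for each element, count later smaller elements:
4: 0
6: 0
7: 0
8: 0
9: 0
16: 0
20: 0
Current total: 0 + 0 + 0 + 0 + 0 + 0 + 0 = 0
Shortfall: 21 − 0 = 21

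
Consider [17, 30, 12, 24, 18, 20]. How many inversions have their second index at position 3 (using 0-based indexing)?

The element at index 3 is 24.
Elements before it: 17, 30, 12
Those larger than 24: 30

1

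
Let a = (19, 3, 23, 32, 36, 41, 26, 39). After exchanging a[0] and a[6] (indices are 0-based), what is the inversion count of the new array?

Positions 0 and 6 hold 19 and 26; after swapping, the array is [26, 3, 23, 32, 36, 41, 19, 39].
Sweep left to right; for each value list the smaller values that follow it:
26: 3
3: 0
23: 1
32: 1
36: 1
41: 2
19: 0
39: 0
Sum: 3 + 0 + 1 + 1 + 1 + 2 + 0 + 0 = 8

8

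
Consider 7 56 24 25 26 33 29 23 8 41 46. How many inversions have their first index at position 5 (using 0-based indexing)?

3 such elements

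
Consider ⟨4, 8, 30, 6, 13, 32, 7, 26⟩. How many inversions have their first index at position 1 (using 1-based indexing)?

0

The element at index 1 is 4.
Elements after it: 8, 30, 6, 13, 32, 7, 26
None of them are smaller than 4.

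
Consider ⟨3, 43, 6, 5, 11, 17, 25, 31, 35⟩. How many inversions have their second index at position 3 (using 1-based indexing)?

The element at index 3 is 6.
Elements before it: 3, 43
Those larger than 6: 43

1 such element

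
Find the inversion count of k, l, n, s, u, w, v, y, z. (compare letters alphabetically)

1 inversion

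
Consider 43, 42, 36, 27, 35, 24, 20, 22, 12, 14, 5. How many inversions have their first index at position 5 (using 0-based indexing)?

5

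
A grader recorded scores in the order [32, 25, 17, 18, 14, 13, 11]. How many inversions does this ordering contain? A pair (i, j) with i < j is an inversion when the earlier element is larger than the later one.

There are 20 inversions.

Count, for each position, how many later elements it exceeds:
32: 6
25: 5
17: 3
18: 3
14: 2
13: 1
11: 0
Sum: 6 + 5 + 3 + 3 + 2 + 1 + 0 = 20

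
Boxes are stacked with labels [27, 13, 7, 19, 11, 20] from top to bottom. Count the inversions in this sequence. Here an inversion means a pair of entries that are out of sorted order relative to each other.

Count, for each position, how many later elements it exceeds:
27: 5
13: 2
7: 0
19: 1
11: 0
20: 0
Sum: 5 + 2 + 0 + 1 + 0 + 0 = 8

8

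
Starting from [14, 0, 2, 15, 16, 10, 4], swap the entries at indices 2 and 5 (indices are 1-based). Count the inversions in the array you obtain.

14

Positions 2 and 5 hold 0 and 16; after swapping, the array is [14, 16, 2, 15, 0, 10, 4].
For each element, count later entries that are smaller:
14 → 2, 0, 10, 4 → 4
16 → 2, 15, 0, 10, 4 → 5
2 → 0 → 1
15 → 0, 10, 4 → 3
0 → none → 0
10 → 4 → 1
4 → none → 0
Sum: 4 + 5 + 1 + 3 + 0 + 1 + 0 = 14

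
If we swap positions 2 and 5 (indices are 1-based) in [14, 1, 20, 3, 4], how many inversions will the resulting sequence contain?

8 inversions

Positions 2 and 5 hold 1 and 4; after swapping, the array is [14, 4, 20, 3, 1].
Sweep left to right; for each value list the smaller values that follow it:
14: 3
4: 2
20: 2
3: 1
1: 0
Sum: 3 + 2 + 2 + 1 + 0 = 8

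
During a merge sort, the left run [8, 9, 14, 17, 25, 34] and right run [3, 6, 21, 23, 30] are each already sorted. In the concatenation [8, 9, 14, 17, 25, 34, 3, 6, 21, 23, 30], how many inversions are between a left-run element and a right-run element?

Take each right-half value and tally the left-half values above it:
r = 3: 8, 9, 14, 17, 25, 34 → 6
r = 6: 8, 9, 14, 17, 25, 34 → 6
r = 21: 25, 34 → 2
r = 23: 25, 34 → 2
r = 30: 34 → 1
Cross-inversions: 6 + 6 + 2 + 2 + 1 = 17

17 cross-inversions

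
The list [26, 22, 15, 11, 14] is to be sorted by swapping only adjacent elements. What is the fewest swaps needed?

9 adjacent swaps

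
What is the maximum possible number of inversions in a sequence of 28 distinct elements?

378

A reversed (strictly descending) arrangement makes every pair an inversion, giving C(28, 2) inversions.
C(28, 2) = 28·27/2 = 378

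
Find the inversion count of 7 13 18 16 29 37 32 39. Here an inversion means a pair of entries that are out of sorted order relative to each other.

2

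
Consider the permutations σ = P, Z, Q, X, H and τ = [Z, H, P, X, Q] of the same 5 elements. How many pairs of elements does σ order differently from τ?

5 discordant pairs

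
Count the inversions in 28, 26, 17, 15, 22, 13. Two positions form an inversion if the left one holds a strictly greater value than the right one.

There are 13 out-of-order pairs.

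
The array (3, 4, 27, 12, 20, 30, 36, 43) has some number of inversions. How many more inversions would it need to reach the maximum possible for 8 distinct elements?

Maximum inversions for 8 distinct elements is C(8, 2) = 8·7/2 = 28.
Current inversions — for each element, count later smaller elements:
3: 0
4: 0
27: 2
12: 0
20: 0
30: 0
36: 0
43: 0
Current total: 0 + 0 + 2 + 0 + 0 + 0 + 0 + 0 = 2
Shortfall: 28 − 2 = 26

26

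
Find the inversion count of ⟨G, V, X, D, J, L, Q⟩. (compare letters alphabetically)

Sweep left to right; for each value list the smaller values that follow it:
G → D → 1
V → D, J, L, Q → 4
X → D, J, L, Q → 4
D → none → 0
J → none → 0
L → none → 0
Q → none → 0
Sum: 1 + 4 + 4 + 0 + 0 + 0 + 0 = 9

Out-of-order pairs: 9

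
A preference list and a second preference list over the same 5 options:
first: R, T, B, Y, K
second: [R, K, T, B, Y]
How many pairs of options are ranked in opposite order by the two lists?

Assign each item its position (1..5) in the first ordering, then rewrite the second ordering as that position sequence:
positions: R→1, T→2, B→3, Y→4, K→5
second ordering as positions: [1, 5, 2, 3, 4]
Discordant pairs = inversions in this position sequence.
1: 0
5: 2, 3, 4 → 3
2: 0
3: 0
4: 0
Total: 0 + 3 + 0 + 0 + 0 = 3

Pairs: 3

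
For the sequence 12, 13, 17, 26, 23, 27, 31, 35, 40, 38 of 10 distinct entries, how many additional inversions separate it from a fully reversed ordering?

43

Maximum inversions for 10 distinct elements is C(10, 2) = 10·9/2 = 45.
Current inversions — for each element, count later smaller elements:
12: 0
13: 0
17: 0
26: 1
23: 0
27: 0
31: 0
35: 0
40: 1
38: 0
Current total: 0 + 0 + 0 + 1 + 0 + 0 + 0 + 0 + 1 + 0 = 2
Shortfall: 45 − 2 = 43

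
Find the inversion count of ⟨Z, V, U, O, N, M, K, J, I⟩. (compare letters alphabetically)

There are 36 inversions.

Sweep left to right; for each value list the smaller values that follow it:
Z → V, U, O, N, M, K, J, I → 8
V → U, O, N, M, K, J, I → 7
U → O, N, M, K, J, I → 6
O → N, M, K, J, I → 5
N → M, K, J, I → 4
M → K, J, I → 3
K → J, I → 2
J → I → 1
I → none → 0
Sum: 8 + 7 + 6 + 5 + 4 + 3 + 2 + 1 + 0 = 36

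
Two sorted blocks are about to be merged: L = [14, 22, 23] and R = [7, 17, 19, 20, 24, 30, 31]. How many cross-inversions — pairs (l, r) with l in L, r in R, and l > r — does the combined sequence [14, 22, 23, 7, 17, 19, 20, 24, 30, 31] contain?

For each element r of the right run, count left-run elements greater than r:
r = 7: 14, 22, 23 → 3
r = 17: 22, 23 → 2
r = 19: 22, 23 → 2
r = 20: 22, 23 → 2
r = 24: none → 0
r = 30: none → 0
r = 31: none → 0
Cross-inversions: 3 + 2 + 2 + 2 + 0 + 0 + 0 = 9

9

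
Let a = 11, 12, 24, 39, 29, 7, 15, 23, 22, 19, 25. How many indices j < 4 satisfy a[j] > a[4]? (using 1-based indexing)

The element at index 4 is 39.
Elements before it: 11, 12, 24
None of them are larger than 39.

0 such elements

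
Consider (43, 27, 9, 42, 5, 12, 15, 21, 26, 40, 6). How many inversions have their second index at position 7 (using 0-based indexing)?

The element at index 7 is 21.
Elements before it: 43, 27, 9, 42, 5, 12, 15
Those larger than 21: 43, 27, 42

3 such elements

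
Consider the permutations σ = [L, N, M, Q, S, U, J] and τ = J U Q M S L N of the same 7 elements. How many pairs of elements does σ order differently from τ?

18

Assign each item its position (1..7) in the first ordering, then rewrite the second ordering as that position sequence:
positions: L→1, N→2, M→3, Q→4, S→5, U→6, J→7
second ordering as positions: [7, 6, 4, 3, 5, 1, 2]
Discordant pairs = inversions in this position sequence.
7: 6, 4, 3, 5, 1, 2 → 6
6: 4, 3, 5, 1, 2 → 5
4: 3, 1, 2 → 3
3: 1, 2 → 2
5: 1, 2 → 2
1: 0
2: 0
Total: 6 + 5 + 3 + 2 + 2 + 0 + 0 = 18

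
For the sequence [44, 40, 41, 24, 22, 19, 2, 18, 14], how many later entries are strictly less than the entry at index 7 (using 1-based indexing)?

0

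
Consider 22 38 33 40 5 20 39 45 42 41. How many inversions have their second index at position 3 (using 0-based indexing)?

The element at index 3 is 40.
Elements before it: 22, 38, 33
None of them are larger than 40.

0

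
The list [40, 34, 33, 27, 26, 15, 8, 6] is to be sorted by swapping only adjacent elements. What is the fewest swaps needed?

Minimum adjacent swaps = number of inversions (each swap of adjacent out-of-order elements removes one inversion and no swap can remove more).
Count inversions — for each element, later elements that are smaller:
40: 34, 33, 27, 26, 15, 8, 6 → 7
34: 33, 27, 26, 15, 8, 6 → 6
33: 27, 26, 15, 8, 6 → 5
27: 26, 15, 8, 6 → 4
26: 15, 8, 6 → 3
15: 8, 6 → 2
8: 6 → 1
6: none → 0
Total inversions: 7 + 6 + 5 + 4 + 3 + 2 + 1 + 0 = 28

28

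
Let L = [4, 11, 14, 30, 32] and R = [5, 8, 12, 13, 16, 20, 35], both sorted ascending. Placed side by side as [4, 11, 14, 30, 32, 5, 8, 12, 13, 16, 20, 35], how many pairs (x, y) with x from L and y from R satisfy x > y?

For each element r of the right run, count left-run elements greater than r:
r = 5: 11, 14, 30, 32 → 4
r = 8: 11, 14, 30, 32 → 4
r = 12: 14, 30, 32 → 3
r = 13: 14, 30, 32 → 3
r = 16: 30, 32 → 2
r = 20: 30, 32 → 2
r = 35: none → 0
Cross-inversions: 4 + 4 + 3 + 3 + 2 + 2 + 0 = 18

18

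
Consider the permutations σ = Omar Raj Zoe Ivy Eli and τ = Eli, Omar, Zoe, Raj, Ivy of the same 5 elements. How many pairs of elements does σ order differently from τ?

Assign each item its position (1..5) in the first ordering, then rewrite the second ordering as that position sequence:
positions: Omar→1, Raj→2, Zoe→3, Ivy→4, Eli→5
second ordering as positions: [5, 1, 3, 2, 4]
Discordant pairs = inversions in this position sequence.
5: 1, 3, 2, 4 → 4
1: 0
3: 2 → 1
2: 0
4: 0
Total: 4 + 0 + 1 + 0 + 0 = 5

Discordant pairs: 5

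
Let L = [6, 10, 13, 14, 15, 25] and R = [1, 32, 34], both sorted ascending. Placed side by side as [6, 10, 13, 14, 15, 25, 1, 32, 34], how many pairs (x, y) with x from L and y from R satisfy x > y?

Take each right-half value and tally the left-half values above it:
r = 1: 6, 10, 13, 14, 15, 25 → 6
r = 32: none → 0
r = 34: none → 0
Cross-inversions: 6 + 0 + 0 = 6

6 split inversions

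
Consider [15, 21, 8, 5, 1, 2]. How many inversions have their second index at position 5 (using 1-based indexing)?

The element at index 5 is 1.
Elements before it: 15, 21, 8, 5
Those larger than 1: 15, 21, 8, 5

4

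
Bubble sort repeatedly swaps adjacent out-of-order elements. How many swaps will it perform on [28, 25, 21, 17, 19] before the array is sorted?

Minimum adjacent swaps = number of inversions (each swap of adjacent out-of-order elements removes one inversion and no swap can remove more).
Count inversions — for each element, later elements that are smaller:
28: 25, 21, 17, 19 → 4
25: 21, 17, 19 → 3
21: 17, 19 → 2
17: none → 0
19: none → 0
Total inversions: 4 + 3 + 2 + 0 + 0 = 9

Swaps: 9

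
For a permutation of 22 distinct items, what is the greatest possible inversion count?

The maximum occurs when the array is in strictly decreasing order: every one of the C(22, 2) pairs is inverted.
C(22, 2) = 22·21/2 = 231

231 inversions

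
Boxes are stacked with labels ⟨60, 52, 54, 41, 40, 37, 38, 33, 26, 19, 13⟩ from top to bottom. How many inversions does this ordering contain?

Inversions: 53

Sweep left to right; for each value list the smaller values that follow it:
60 → 52, 54, 41, 40, 37, 38, 33, 26, 19, 13 → 10
52 → 41, 40, 37, 38, 33, 26, 19, 13 → 8
54 → 41, 40, 37, 38, 33, 26, 19, 13 → 8
41 → 40, 37, 38, 33, 26, 19, 13 → 7
40 → 37, 38, 33, 26, 19, 13 → 6
37 → 33, 26, 19, 13 → 4
38 → 33, 26, 19, 13 → 4
33 → 26, 19, 13 → 3
26 → 19, 13 → 2
19 → 13 → 1
13 → none → 0
Sum: 10 + 8 + 8 + 7 + 6 + 4 + 4 + 3 + 2 + 1 + 0 = 53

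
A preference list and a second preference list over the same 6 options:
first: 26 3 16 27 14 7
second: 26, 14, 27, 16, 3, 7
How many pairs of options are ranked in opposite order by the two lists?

6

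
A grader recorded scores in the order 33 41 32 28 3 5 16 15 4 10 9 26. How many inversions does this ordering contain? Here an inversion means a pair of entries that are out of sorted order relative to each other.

46 out-of-order pairs

Count, for each position, how many later elements it exceeds:
33: 10
41: 10
32: 9
28: 8
3: 0
5: 1
16: 4
15: 3
4: 0
10: 1
9: 0
26: 0
Sum: 10 + 10 + 9 + 8 + 0 + 1 + 4 + 3 + 0 + 1 + 0 + 0 = 46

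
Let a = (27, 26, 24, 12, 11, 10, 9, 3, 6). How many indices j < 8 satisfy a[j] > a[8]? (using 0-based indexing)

The element at index 8 is 6.
Elements before it: 27, 26, 24, 12, 11, 10, 9, 3
Those larger than 6: 27, 26, 24, 12, 11, 10, 9

7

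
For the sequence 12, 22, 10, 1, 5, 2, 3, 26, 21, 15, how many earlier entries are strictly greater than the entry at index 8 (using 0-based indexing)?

2 such elements

The element at index 8 is 21.
Elements before it: 12, 22, 10, 1, 5, 2, 3, 26
Those larger than 21: 22, 26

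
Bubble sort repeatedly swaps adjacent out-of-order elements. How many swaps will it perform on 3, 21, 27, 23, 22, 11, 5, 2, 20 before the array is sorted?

23

Each adjacent swap fixes exactly one inversion, so the minimum swap count equals the number of inversions.
Count inversions — for each element, later elements that are smaller:
3: 2 → 1
21: 11, 5, 2, 20 → 4
27: 23, 22, 11, 5, 2, 20 → 6
23: 22, 11, 5, 2, 20 → 5
22: 11, 5, 2, 20 → 4
11: 5, 2 → 2
5: 2 → 1
2: none → 0
20: none → 0
Total inversions: 1 + 4 + 6 + 5 + 4 + 2 + 1 + 0 + 0 = 23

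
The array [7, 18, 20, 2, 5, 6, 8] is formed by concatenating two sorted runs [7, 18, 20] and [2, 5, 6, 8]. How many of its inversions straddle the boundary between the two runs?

11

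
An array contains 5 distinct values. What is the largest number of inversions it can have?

10

A reversed (strictly descending) arrangement makes every pair an inversion, giving C(5, 2) inversions.
C(5, 2) = 5·4/2 = 10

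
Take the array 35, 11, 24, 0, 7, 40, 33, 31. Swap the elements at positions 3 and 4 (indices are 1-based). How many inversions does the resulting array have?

Positions 3 and 4 hold 24 and 0; after swapping, the array is [35, 11, 0, 24, 7, 40, 33, 31].
Count, for each position, how many later elements it exceeds:
35 → 11, 0, 24, 7, 33, 31 → 6
11 → 0, 7 → 2
0 → none → 0
24 → 7 → 1
7 → none → 0
40 → 33, 31 → 2
33 → 31 → 1
31 → none → 0
Sum: 6 + 2 + 0 + 1 + 0 + 2 + 1 + 0 = 12

12 inversions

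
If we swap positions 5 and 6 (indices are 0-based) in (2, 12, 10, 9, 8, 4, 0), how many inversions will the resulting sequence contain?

15

Positions 5 and 6 hold 4 and 0; after swapping, the array is [2, 12, 10, 9, 8, 0, 4].
Element-by-element contributions:
2 → 0 → 1
12 → 10, 9, 8, 0, 4 → 5
10 → 9, 8, 0, 4 → 4
9 → 8, 0, 4 → 3
8 → 0, 4 → 2
0 → none → 0
4 → none → 0
Sum: 1 + 5 + 4 + 3 + 2 + 0 + 0 = 15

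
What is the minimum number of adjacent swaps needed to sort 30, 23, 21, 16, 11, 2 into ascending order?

Minimum adjacent swaps = number of inversions (each swap of adjacent out-of-order elements removes one inversion and no swap can remove more).
Count inversions — for each element, later elements that are smaller:
30: 23, 21, 16, 11, 2 → 5
23: 21, 16, 11, 2 → 4
21: 16, 11, 2 → 3
16: 11, 2 → 2
11: 2 → 1
2: none → 0
Total inversions: 5 + 4 + 3 + 2 + 1 + 0 = 15

15 adjacent swaps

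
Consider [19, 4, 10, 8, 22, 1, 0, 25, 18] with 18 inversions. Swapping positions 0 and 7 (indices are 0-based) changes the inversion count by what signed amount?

+3

Positions 0 and 7 hold 19 and 25; after swapping, the array is [25, 4, 10, 8, 22, 1, 0, 19, 18].
Sweep left to right; for each value list the smaller values that follow it:
25 → 4, 10, 8, 22, 1, 0, 19, 18 → 8
4 → 1, 0 → 2
10 → 8, 1, 0 → 3
8 → 1, 0 → 2
22 → 1, 0, 19, 18 → 4
1 → 0 → 1
0 → none → 0
19 → 18 → 1
18 → none → 0
Sum: 8 + 2 + 3 + 2 + 4 + 1 + 0 + 1 + 0 = 21
Change: 21 − 18 = +3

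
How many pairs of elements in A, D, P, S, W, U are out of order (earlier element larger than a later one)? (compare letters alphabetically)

Inversion pairs (indices are 0-based):
(4,5): W > U
That's 1 pair.

1 inversion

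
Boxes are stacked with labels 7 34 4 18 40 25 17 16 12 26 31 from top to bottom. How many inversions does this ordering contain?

Count, for each position, how many later elements it exceeds:
7 → 4 → 1
34 → 4, 18, 25, 17, 16, 12, 26, 31 → 8
4 → none → 0
18 → 17, 16, 12 → 3
40 → 25, 17, 16, 12, 26, 31 → 6
25 → 17, 16, 12 → 3
17 → 16, 12 → 2
16 → 12 → 1
12 → none → 0
26 → none → 0
31 → none → 0
Sum: 1 + 8 + 0 + 3 + 6 + 3 + 2 + 1 + 0 + 0 + 0 = 24

24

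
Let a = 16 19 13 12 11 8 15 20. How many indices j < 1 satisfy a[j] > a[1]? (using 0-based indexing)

0

The element at index 1 is 19.
Elements before it: 16
None of them are larger than 19.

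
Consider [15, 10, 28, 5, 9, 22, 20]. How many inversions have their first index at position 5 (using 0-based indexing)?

The element at index 5 is 22.
Elements after it: 20
Those smaller than 22: 20

1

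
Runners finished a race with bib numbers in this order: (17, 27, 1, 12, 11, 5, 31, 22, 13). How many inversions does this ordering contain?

Element-by-element contributions:
17: 5
27: 6
1: 0
12: 2
11: 1
5: 0
31: 2
22: 1
13: 0
Sum: 5 + 6 + 0 + 2 + 1 + 0 + 2 + 1 + 0 = 17

Inversions: 17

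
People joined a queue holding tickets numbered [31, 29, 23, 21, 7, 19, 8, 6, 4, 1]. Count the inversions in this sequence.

Out-of-order pairs: 43

Count, for each position, how many later elements it exceeds:
31 → 29, 23, 21, 7, 19, 8, 6, 4, 1 → 9
29 → 23, 21, 7, 19, 8, 6, 4, 1 → 8
23 → 21, 7, 19, 8, 6, 4, 1 → 7
21 → 7, 19, 8, 6, 4, 1 → 6
7 → 6, 4, 1 → 3
19 → 8, 6, 4, 1 → 4
8 → 6, 4, 1 → 3
6 → 4, 1 → 2
4 → 1 → 1
1 → none → 0
Sum: 9 + 8 + 7 + 6 + 3 + 4 + 3 + 2 + 1 + 0 = 43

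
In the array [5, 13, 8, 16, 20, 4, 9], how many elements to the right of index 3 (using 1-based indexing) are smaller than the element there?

The element at index 3 is 8.
Elements after it: 16, 20, 4, 9
Those smaller than 8: 4

1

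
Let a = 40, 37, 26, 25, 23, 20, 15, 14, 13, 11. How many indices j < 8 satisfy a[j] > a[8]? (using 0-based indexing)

8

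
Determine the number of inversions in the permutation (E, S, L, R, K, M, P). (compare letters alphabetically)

Inversion pairs (indices are 0-based):
(1,2): S > L
(1,3): S > R
(1,4): S > K
(1,5): S > M
(1,6): S > P
(2,4): L > K
(3,4): R > K
(3,5): R > M
(3,6): R > P
That's 9 pairs.

9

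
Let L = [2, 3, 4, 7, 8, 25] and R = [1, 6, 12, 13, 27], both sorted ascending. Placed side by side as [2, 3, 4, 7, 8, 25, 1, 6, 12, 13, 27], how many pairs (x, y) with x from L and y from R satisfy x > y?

11

Count, for every r in R, how many entries of L exceed r:
r = 1: 2, 3, 4, 7, 8, 25 → 6
r = 6: 7, 8, 25 → 3
r = 12: 25 → 1
r = 13: 25 → 1
r = 27: none → 0
Cross-inversions: 6 + 3 + 1 + 1 + 0 = 11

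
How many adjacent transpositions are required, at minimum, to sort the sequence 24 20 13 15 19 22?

8

Each adjacent swap fixes exactly one inversion, so the minimum swap count equals the number of inversions.
Count inversions — for each element, later elements that are smaller:
24: 20, 13, 15, 19, 22 → 5
20: 13, 15, 19 → 3
13: none → 0
15: none → 0
19: none → 0
22: none → 0
Total inversions: 5 + 3 + 0 + 0 + 0 + 0 = 8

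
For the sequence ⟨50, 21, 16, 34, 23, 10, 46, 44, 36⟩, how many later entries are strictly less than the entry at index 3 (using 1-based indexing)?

1

The element at index 3 is 16.
Elements after it: 34, 23, 10, 46, 44, 36
Those smaller than 16: 10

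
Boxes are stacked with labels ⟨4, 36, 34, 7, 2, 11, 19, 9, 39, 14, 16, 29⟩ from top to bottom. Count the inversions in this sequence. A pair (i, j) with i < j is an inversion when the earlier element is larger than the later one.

For each element, count later entries that are smaller:
4: 1
36: 9
34: 8
7: 1
2: 0
11: 1
19: 3
9: 0
39: 3
14: 0
16: 0
29: 0
Sum: 1 + 9 + 8 + 1 + 0 + 1 + 3 + 0 + 3 + 0 + 0 + 0 = 26

26 out-of-order pairs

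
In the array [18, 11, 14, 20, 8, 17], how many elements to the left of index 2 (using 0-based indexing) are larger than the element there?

The element at index 2 is 14.
Elements before it: 18, 11
Those larger than 14: 18

1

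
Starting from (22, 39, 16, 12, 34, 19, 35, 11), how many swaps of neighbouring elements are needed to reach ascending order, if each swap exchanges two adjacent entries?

17

The minimum number of adjacent swaps to sort an array equals its inversion count, since every such swap removes exactly one inversion.
Count inversions — for each element, later elements that are smaller:
22: 16, 12, 19, 11 → 4
39: 16, 12, 34, 19, 35, 11 → 6
16: 12, 11 → 2
12: 11 → 1
34: 19, 11 → 2
19: 11 → 1
35: 11 → 1
11: none → 0
Total inversions: 4 + 6 + 2 + 1 + 2 + 1 + 1 + 0 = 17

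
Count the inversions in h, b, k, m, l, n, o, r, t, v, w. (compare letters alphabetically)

2

Sweep left to right; for each value list the smaller values that follow it:
h: 1
b: 0
k: 0
m: 1
l: 0
n: 0
o: 0
r: 0
t: 0
v: 0
w: 0
Sum: 1 + 0 + 0 + 1 + 0 + 0 + 0 + 0 + 0 + 0 + 0 = 2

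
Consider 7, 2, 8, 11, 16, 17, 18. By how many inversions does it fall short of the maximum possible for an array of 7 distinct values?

Maximum inversions for 7 distinct elements is C(7, 2) = 7·6/2 = 21.
Current inversions — for each element, count later smaller elements:
7: 1
2: 0
8: 0
11: 0
16: 0
17: 0
18: 0
Current total: 1 + 0 + 0 + 0 + 0 + 0 + 0 = 1
Shortfall: 21 − 1 = 20

20 inversions short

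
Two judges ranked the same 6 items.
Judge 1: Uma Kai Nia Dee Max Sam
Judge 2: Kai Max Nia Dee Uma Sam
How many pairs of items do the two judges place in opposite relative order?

Assign each item its position (1..6) in the first ordering, then rewrite the second ordering as that position sequence:
positions: Uma→1, Kai→2, Nia→3, Dee→4, Max→5, Sam→6
second ordering as positions: [2, 5, 3, 4, 1, 6]
Discordant pairs = inversions in this position sequence.
2: 1 → 1
5: 3, 4, 1 → 3
3: 1 → 1
4: 1 → 1
1: 0
6: 0
Total: 1 + 3 + 1 + 1 + 0 + 0 = 6

6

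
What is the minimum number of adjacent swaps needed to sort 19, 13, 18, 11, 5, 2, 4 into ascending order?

19 swaps

Minimum adjacent swaps = number of inversions (each swap of adjacent out-of-order elements removes one inversion and no swap can remove more).
Count inversions — for each element, later elements that are smaller:
19: 13, 18, 11, 5, 2, 4 → 6
13: 11, 5, 2, 4 → 4
18: 11, 5, 2, 4 → 4
11: 5, 2, 4 → 3
5: 2, 4 → 2
2: none → 0
4: none → 0
Total inversions: 6 + 4 + 4 + 3 + 2 + 0 + 0 = 19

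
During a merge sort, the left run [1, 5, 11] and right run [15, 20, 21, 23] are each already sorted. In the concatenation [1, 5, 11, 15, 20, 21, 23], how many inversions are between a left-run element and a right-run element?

Take each right-half value and tally the left-half values above it:
r = 15: none → 0
r = 20: none → 0
r = 21: none → 0
r = 23: none → 0
Cross-inversions: 0 + 0 + 0 + 0 = 0

0 split inversions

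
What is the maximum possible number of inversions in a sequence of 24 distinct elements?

276 inversions

The maximum occurs when the array is in strictly decreasing order: every one of the C(24, 2) pairs is inverted.
C(24, 2) = 24·23/2 = 276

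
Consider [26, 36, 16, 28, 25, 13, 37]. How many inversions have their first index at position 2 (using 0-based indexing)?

The element at index 2 is 16.
Elements after it: 28, 25, 13, 37
Those smaller than 16: 13

1 such element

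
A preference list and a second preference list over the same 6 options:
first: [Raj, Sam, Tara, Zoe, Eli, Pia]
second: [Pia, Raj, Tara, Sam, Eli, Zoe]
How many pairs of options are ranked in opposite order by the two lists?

7 pairs

Assign each item its position (1..6) in the first ordering, then rewrite the second ordering as that position sequence:
positions: Raj→1, Sam→2, Tara→3, Zoe→4, Eli→5, Pia→6
second ordering as positions: [6, 1, 3, 2, 5, 4]
Discordant pairs = inversions in this position sequence.
6: 1, 3, 2, 5, 4 → 5
1: 0
3: 2 → 1
2: 0
5: 4 → 1
4: 0
Total: 5 + 0 + 1 + 0 + 1 + 0 = 7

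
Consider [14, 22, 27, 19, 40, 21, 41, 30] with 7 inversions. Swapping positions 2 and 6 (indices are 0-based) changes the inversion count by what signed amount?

+3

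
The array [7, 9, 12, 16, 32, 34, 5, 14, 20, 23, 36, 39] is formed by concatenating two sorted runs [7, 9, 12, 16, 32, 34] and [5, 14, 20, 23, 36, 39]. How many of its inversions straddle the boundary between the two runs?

Count, for every r in R, how many entries of L exceed r:
r = 5: 7, 9, 12, 16, 32, 34 → 6
r = 14: 16, 32, 34 → 3
r = 20: 32, 34 → 2
r = 23: 32, 34 → 2
r = 36: none → 0
r = 39: none → 0
Cross-inversions: 6 + 3 + 2 + 2 + 0 + 0 = 13

13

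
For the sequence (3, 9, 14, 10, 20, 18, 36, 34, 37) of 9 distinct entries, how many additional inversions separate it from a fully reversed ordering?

33 inversions short

Maximum inversions for 9 distinct elements is C(9, 2) = 9·8/2 = 36.
Current inversions — for each element, count later smaller elements:
3: 0
9: 0
14: 1
10: 0
20: 1
18: 0
36: 1
34: 0
37: 0
Current total: 0 + 0 + 1 + 0 + 1 + 0 + 1 + 0 + 0 = 3
Shortfall: 36 − 3 = 33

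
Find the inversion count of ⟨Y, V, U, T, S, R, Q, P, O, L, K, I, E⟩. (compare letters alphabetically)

Inversions: 78

For each element, count later entries that are smaller:
Y → V, U, T, S, R, Q, P, O, L, K, I, E → 12
V → U, T, S, R, Q, P, O, L, K, I, E → 11
U → T, S, R, Q, P, O, L, K, I, E → 10
T → S, R, Q, P, O, L, K, I, E → 9
S → R, Q, P, O, L, K, I, E → 8
R → Q, P, O, L, K, I, E → 7
Q → P, O, L, K, I, E → 6
P → O, L, K, I, E → 5
O → L, K, I, E → 4
L → K, I, E → 3
K → I, E → 2
I → E → 1
E → none → 0
Sum: 12 + 11 + 10 + 9 + 8 + 7 + 6 + 5 + 4 + 3 + 2 + 1 + 0 = 78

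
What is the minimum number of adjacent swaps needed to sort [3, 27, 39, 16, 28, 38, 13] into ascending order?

Swaps: 9

Each adjacent swap fixes exactly one inversion, so the minimum swap count equals the number of inversions.
Count inversions — for each element, later elements that are smaller:
3: none → 0
27: 16, 13 → 2
39: 16, 28, 38, 13 → 4
16: 13 → 1
28: 13 → 1
38: 13 → 1
13: none → 0
Total inversions: 0 + 2 + 4 + 1 + 1 + 1 + 0 = 9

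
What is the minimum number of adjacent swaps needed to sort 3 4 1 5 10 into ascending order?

The minimum number of adjacent swaps to sort an array equals its inversion count, since every such swap removes exactly one inversion.
Count inversions — for each element, later elements that are smaller:
3: 1 → 1
4: 1 → 1
1: none → 0
5: none → 0
10: none → 0
Total inversions: 1 + 1 + 0 + 0 + 0 = 2

2 adjacent swaps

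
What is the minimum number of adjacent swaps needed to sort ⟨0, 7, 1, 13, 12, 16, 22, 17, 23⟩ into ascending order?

The minimum number of adjacent swaps to sort an array equals its inversion count, since every such swap removes exactly one inversion.
Count inversions — for each element, later elements that are smaller:
0: none → 0
7: 1 → 1
1: none → 0
13: 12 → 1
12: none → 0
16: none → 0
22: 17 → 1
17: none → 0
23: none → 0
Total inversions: 0 + 1 + 0 + 1 + 0 + 0 + 1 + 0 + 0 = 3

3 adjacent swaps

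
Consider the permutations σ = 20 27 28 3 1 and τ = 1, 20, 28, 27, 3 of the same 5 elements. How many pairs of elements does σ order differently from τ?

5 discordant pairs

Assign each item its position (1..5) in the first ordering, then rewrite the second ordering as that position sequence:
positions: 20→1, 27→2, 28→3, 3→4, 1→5
second ordering as positions: [5, 1, 3, 2, 4]
Discordant pairs = inversions in this position sequence.
5: 1, 3, 2, 4 → 4
1: 0
3: 2 → 1
2: 0
4: 0
Total: 4 + 0 + 1 + 0 + 0 = 5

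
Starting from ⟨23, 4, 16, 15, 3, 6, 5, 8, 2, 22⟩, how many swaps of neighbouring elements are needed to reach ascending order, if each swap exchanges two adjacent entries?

27 adjacent swaps

The minimum number of adjacent swaps to sort an array equals its inversion count, since every such swap removes exactly one inversion.
Count inversions — for each element, later elements that are smaller:
23: 4, 16, 15, 3, 6, 5, 8, 2, 22 → 9
4: 3, 2 → 2
16: 15, 3, 6, 5, 8, 2 → 6
15: 3, 6, 5, 8, 2 → 5
3: 2 → 1
6: 5, 2 → 2
5: 2 → 1
8: 2 → 1
2: none → 0
22: none → 0
Total inversions: 9 + 2 + 6 + 5 + 1 + 2 + 1 + 1 + 0 + 0 = 27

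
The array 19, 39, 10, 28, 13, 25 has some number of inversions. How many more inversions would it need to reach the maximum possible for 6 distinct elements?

Maximum inversions for 6 distinct elements is C(6, 2) = 6·5/2 = 15.
Current inversions — for each element, count later smaller elements:
19: 2
39: 4
10: 0
28: 2
13: 0
25: 0
Current total: 2 + 4 + 0 + 2 + 0 + 0 = 8
Shortfall: 15 − 8 = 7

7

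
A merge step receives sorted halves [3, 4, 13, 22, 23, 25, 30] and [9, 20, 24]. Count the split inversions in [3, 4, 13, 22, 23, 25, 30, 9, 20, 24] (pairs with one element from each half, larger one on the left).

For each element r of the right run, count left-run elements greater than r:
r = 9: 13, 22, 23, 25, 30 → 5
r = 20: 22, 23, 25, 30 → 4
r = 24: 25, 30 → 2
Cross-inversions: 5 + 4 + 2 = 11

Cross-inversions: 11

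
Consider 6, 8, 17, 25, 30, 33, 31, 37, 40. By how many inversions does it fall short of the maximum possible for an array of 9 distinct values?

35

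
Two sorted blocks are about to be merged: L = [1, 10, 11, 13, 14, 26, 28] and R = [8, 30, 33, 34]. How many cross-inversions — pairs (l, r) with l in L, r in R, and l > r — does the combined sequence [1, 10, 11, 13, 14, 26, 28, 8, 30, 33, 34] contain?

Split inversions: 6

Count, for every r in R, how many entries of L exceed r:
r = 8: 10, 11, 13, 14, 26, 28 → 6
r = 30: none → 0
r = 33: none → 0
r = 34: none → 0
Cross-inversions: 6 + 0 + 0 + 0 = 6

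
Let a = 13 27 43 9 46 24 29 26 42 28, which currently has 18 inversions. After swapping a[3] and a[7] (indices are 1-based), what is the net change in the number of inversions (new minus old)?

-1

Positions 3 and 7 hold 43 and 29; after swapping, the array is [13, 27, 29, 9, 46, 24, 43, 26, 42, 28].
Sweep left to right; for each value list the smaller values that follow it:
13: 1
27: 3
29: 4
9: 0
46: 5
24: 0
43: 3
26: 0
42: 1
28: 0
Sum: 1 + 3 + 4 + 0 + 5 + 0 + 3 + 0 + 1 + 0 = 17
Change: 17 − 18 = -1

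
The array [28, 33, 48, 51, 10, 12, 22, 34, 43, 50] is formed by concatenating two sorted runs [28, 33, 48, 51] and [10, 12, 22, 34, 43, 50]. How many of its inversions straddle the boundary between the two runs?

17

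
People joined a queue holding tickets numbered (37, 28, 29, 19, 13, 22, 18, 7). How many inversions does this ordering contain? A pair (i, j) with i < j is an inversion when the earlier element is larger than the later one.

24

Count, for each position, how many later elements it exceeds:
37 → 28, 29, 19, 13, 22, 18, 7 → 7
28 → 19, 13, 22, 18, 7 → 5
29 → 19, 13, 22, 18, 7 → 5
19 → 13, 18, 7 → 3
13 → 7 → 1
22 → 18, 7 → 2
18 → 7 → 1
7 → none → 0
Sum: 7 + 5 + 5 + 3 + 1 + 2 + 1 + 0 = 24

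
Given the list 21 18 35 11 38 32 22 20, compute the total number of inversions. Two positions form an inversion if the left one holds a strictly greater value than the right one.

Element-by-element contributions:
21: 3
18: 1
35: 4
11: 0
38: 3
32: 2
22: 1
20: 0
Sum: 3 + 1 + 4 + 0 + 3 + 2 + 1 + 0 = 14

There are 14 out-of-order pairs.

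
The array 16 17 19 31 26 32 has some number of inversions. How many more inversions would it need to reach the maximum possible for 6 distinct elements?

14 inversions short

Maximum inversions for 6 distinct elements is C(6, 2) = 6·5/2 = 15.
Current inversions — for each element, count later smaller elements:
16: 0
17: 0
19: 0
31: 1
26: 0
32: 0
Current total: 0 + 0 + 0 + 1 + 0 + 0 = 1
Shortfall: 15 − 1 = 14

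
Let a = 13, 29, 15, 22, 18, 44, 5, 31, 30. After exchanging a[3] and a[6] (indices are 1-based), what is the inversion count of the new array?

18

Positions 3 and 6 hold 15 and 44; after swapping, the array is [13, 29, 44, 22, 18, 15, 5, 31, 30].
Sweep left to right; for each value list the smaller values that follow it:
13 → 5 → 1
29 → 22, 18, 15, 5 → 4
44 → 22, 18, 15, 5, 31, 30 → 6
22 → 18, 15, 5 → 3
18 → 15, 5 → 2
15 → 5 → 1
5 → none → 0
31 → 30 → 1
30 → none → 0
Sum: 1 + 4 + 6 + 3 + 2 + 1 + 0 + 1 + 0 = 18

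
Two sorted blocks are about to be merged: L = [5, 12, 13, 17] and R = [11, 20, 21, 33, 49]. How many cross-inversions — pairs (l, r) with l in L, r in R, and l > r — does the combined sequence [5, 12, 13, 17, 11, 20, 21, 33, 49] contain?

3 cross-inversions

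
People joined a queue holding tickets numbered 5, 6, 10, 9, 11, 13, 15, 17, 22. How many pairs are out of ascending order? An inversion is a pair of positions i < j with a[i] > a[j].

For each element, count later entries that are smaller:
5 → none → 0
6 → none → 0
10 → 9 → 1
9 → none → 0
11 → none → 0
13 → none → 0
15 → none → 0
17 → none → 0
22 → none → 0
Sum: 0 + 0 + 1 + 0 + 0 + 0 + 0 + 0 + 0 = 1

1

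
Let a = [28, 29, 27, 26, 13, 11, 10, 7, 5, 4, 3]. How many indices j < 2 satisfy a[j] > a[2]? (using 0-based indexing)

The element at index 2 is 27.
Elements before it: 28, 29
Those larger than 27: 28, 29

2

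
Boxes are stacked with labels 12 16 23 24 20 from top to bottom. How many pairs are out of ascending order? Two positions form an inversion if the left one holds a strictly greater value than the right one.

2 out-of-order pairs

Sweep left to right; for each value list the smaller values that follow it:
12: 0
16: 0
23: 1
24: 1
20: 0
Sum: 0 + 0 + 1 + 1 + 0 = 2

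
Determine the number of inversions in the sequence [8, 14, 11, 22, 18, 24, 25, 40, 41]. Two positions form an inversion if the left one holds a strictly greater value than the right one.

Count, for each position, how many later elements it exceeds:
8: 0
14: 1
11: 0
22: 1
18: 0
24: 0
25: 0
40: 0
41: 0
Sum: 0 + 1 + 0 + 1 + 0 + 0 + 0 + 0 + 0 = 2

2 inversions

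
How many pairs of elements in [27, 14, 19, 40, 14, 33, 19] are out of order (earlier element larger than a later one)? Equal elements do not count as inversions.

9 out-of-order pairs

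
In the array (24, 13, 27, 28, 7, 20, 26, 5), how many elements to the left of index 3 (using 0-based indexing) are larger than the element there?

0

The element at index 3 is 28.
Elements before it: 24, 13, 27
None of them are larger than 28.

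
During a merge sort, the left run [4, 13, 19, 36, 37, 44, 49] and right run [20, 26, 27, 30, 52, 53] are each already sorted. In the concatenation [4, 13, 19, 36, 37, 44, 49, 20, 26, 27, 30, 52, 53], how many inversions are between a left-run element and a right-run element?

16

Count, for every r in R, how many entries of L exceed r:
r = 20: 36, 37, 44, 49 → 4
r = 26: 36, 37, 44, 49 → 4
r = 27: 36, 37, 44, 49 → 4
r = 30: 36, 37, 44, 49 → 4
r = 52: none → 0
r = 53: none → 0
Cross-inversions: 4 + 4 + 4 + 4 + 0 + 0 = 16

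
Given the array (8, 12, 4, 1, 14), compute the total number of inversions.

Out-of-order index pairs (0-indexed):
(0,2): 8 > 4
(0,3): 8 > 1
(1,2): 12 > 4
(1,3): 12 > 1
(2,3): 4 > 1
That's 5 pairs.

5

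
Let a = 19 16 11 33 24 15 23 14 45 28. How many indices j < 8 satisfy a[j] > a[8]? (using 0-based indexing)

0

The element at index 8 is 45.
Elements before it: 19, 16, 11, 33, 24, 15, 23, 14
None of them are larger than 45.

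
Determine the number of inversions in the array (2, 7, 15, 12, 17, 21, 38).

1

Out-of-order index pairs (0-indexed):
(2,3): 15 > 12
That's 1 pair.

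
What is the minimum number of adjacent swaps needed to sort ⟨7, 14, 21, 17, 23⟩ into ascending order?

Each adjacent swap fixes exactly one inversion, so the minimum swap count equals the number of inversions.
Count inversions — for each element, later elements that are smaller:
7: none → 0
14: none → 0
21: 17 → 1
17: none → 0
23: none → 0
Total inversions: 0 + 0 + 1 + 0 + 0 = 1

1 swap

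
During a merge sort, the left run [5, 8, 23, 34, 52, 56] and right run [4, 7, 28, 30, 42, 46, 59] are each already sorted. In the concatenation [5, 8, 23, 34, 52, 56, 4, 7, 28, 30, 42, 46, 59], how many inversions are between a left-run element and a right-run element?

Cross-inversions: 21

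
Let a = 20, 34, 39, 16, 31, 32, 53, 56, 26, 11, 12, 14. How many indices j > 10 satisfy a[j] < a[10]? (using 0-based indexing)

The element at index 10 is 12.
Elements after it: 14
None of them are smaller than 12.

0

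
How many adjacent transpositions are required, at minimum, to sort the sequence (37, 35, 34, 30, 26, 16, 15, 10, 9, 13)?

The minimum number of adjacent swaps to sort an array equals its inversion count, since every such swap removes exactly one inversion.
Count inversions — for each element, later elements that are smaller:
37: 35, 34, 30, 26, 16, 15, 10, 9, 13 → 9
35: 34, 30, 26, 16, 15, 10, 9, 13 → 8
34: 30, 26, 16, 15, 10, 9, 13 → 7
30: 26, 16, 15, 10, 9, 13 → 6
26: 16, 15, 10, 9, 13 → 5
16: 15, 10, 9, 13 → 4
15: 10, 9, 13 → 3
10: 9 → 1
9: none → 0
13: none → 0
Total inversions: 9 + 8 + 7 + 6 + 5 + 4 + 3 + 1 + 0 + 0 = 43

43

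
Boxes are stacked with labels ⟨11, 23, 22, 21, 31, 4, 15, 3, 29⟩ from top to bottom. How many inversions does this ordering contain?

Element-by-element contributions:
11: 2
23: 5
22: 4
21: 3
31: 4
4: 1
15: 1
3: 0
29: 0
Sum: 2 + 5 + 4 + 3 + 4 + 1 + 1 + 0 + 0 = 20

20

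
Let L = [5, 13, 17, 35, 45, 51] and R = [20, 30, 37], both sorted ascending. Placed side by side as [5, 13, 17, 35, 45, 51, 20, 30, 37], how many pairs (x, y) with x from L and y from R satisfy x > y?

8 split inversions

Take each right-half value and tally the left-half values above it:
r = 20: 35, 45, 51 → 3
r = 30: 35, 45, 51 → 3
r = 37: 45, 51 → 2
Cross-inversions: 3 + 3 + 2 = 8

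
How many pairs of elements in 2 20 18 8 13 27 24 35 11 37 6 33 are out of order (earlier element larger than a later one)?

For each element, count later entries that are smaller:
2 → none → 0
20 → 18, 8, 13, 11, 6 → 5
18 → 8, 13, 11, 6 → 4
8 → 6 → 1
13 → 11, 6 → 2
27 → 24, 11, 6 → 3
24 → 11, 6 → 2
35 → 11, 6, 33 → 3
11 → 6 → 1
37 → 6, 33 → 2
6 → none → 0
33 → none → 0
Sum: 0 + 5 + 4 + 1 + 2 + 3 + 2 + 3 + 1 + 2 + 0 + 0 = 23

23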